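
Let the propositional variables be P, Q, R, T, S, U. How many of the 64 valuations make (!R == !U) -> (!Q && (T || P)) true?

Initial set: {T ((!R == !U) -> (!Q && (T || P)))}.
T ((!R == !U) -> (!Q && (T || P))): β-rule — branch into F (!R == !U)  //  T (!Q && (T || P)).
  branch 1 (add F (!R == !U)):
    F (!R == !U): β-rule — branch into T !R, F !U  //  F !R, T !U.
      branch 1.1 (add T !R, F !U):
        ○ open, literals {R=0, U=1}.
      branch 1.2 (add F !R, T !U):
        ○ open, literals {R=1, U=0}.
  branch 2 (add T (!Q && (T || P))):
    T (!Q && (T || P)): α-rule — add T !Q, T (T || P).
    T (T || P): β-rule — branch into T T  //  T P.
      branch 2.1 (add T T):
        ○ open, literals {Q=0, T=1}.
      branch 2.2 (add T P):
        ○ open, literals {P=1, Q=0}.
0 branches closed, 4 open.
Each open branch fixes some atoms; the unmentioned ones are free. Counting distinct full assignments: branch {R=0, U=1} (P, Q, T, S) contributes 16 new; branch {R=1, U=0} (P, Q, T, S) contributes 16 new; branch {Q=0, T=1} (P, R, S, U) contributes 8 new; branch {P=1, Q=0} (R, T, S, U) contributes 4 new. Total: 44.

44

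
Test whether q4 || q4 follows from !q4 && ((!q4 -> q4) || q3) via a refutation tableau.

Initial set: {(!q4 && ((!q4 -> q4) || q3)); !(q4 || q4)}.
(!q4 && ((!q4 -> q4) || q3)): α-rule — add !q4, ((!q4 -> q4) || q3).
!(q4 || q4): α-rule — add !q4, !q4.
((!q4 -> q4) || q3): β-rule — branch into (!q4 -> q4)  //  q3.
  branch 1 (add (!q4 -> q4)):
    (!q4 -> q4): β-rule — branch into !!q4  //  q4.
      branch 1.1 (add !!q4):
        × closes — contains both q4 and !q4.
      branch 1.2 (add q4):
        × closes — contains both q4 and !q4.
  branch 2 (add q3):
    ○ open, literals {q3=1, q4=0}.
2 branches closed, 1 open.
An open branch gives a countermodel: q3=1, q4=0 (unmentioned atoms arbitrary); the premises hold there but the conclusion fails.

No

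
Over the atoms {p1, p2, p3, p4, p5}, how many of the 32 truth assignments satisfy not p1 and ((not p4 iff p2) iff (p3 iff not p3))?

Initial set: {T (not p1 and ((not p4 iff p2) iff (p3 iff not p3)))}.
T (not p1 and ((not p4 iff p2) iff (p3 iff not p3))): α-rule — add T not p1, T ((not p4 iff p2) iff (p3 iff not p3)).
T ((not p4 iff p2) iff (p3 iff not p3)): β-rule — branch into T (not p4 iff p2), T (p3 iff not p3)  //  F (not p4 iff p2), F (p3 iff not p3).
  branch 1 (add T (not p4 iff p2), T (p3 iff not p3)):
    T (not p4 iff p2): β-rule — branch into T not p4, T p2  //  F not p4, F p2.
      branch 1.1 (add T not p4, T p2):
        T (p3 iff not p3): β-rule — branch into T p3, T not p3  //  F p3, F not p3.
          branch 1.1.1 (add T p3, T not p3):
            × closes — contains both p3 and not p3.
          branch 1.1.2 (add F p3, F not p3):
            × closes — contains both p3 and not p3.
      branch 1.2 (add F not p4, F p2):
        T (p3 iff not p3): β-rule — branch into T p3, T not p3  //  F p3, F not p3.
          branch 1.2.1 (add T p3, T not p3):
            × closes — contains both p3 and not p3.
          branch 1.2.2 (add F p3, F not p3):
            × closes — contains both p3 and not p3.
  branch 2 (add F (not p4 iff p2), F (p3 iff not p3)):
    F (not p4 iff p2): β-rule — branch into T not p4, F p2  //  F not p4, T p2.
      branch 2.1 (add T not p4, F p2):
        F (p3 iff not p3): β-rule — branch into T p3, F not p3  //  F p3, T not p3.
          branch 2.1.1 (add T p3, F not p3):
            ○ open, literals {p1=false, p2=false, p3=true, p4=false}.
          branch 2.1.2 (add F p3, T not p3):
            ○ open, literals {p1=false, p2=false, p3=false, p4=false}.
      branch 2.2 (add F not p4, T p2):
        F (p3 iff not p3): β-rule — branch into T p3, F not p3  //  F p3, T not p3.
          branch 2.2.1 (add T p3, F not p3):
            ○ open, literals {p1=false, p2=true, p3=true, p4=true}.
          branch 2.2.2 (add F p3, T not p3):
            ○ open, literals {p1=false, p2=true, p3=false, p4=true}.
4 branches closed, 4 open.
Each open branch fixes some atoms; the unmentioned ones are free. Counting distinct full assignments: branch {p1=false, p2=false, p3=true, p4=false} (p5) contributes 2 new; branch {p1=false, p2=false, p3=false, p4=false} (p5) contributes 2 new; branch {p1=false, p2=true, p3=true, p4=true} (p5) contributes 2 new; branch {p1=false, p2=true, p3=false, p4=true} (p5) contributes 2 new. Total: 8.

8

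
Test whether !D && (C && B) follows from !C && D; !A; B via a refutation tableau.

Initial set: {T (!C && D); T !A; T B; F (!D && (C && B))}.
T (!C && D): α-rule — add T !C, T D.
F (!D && (C && B)): β-rule — branch into F !D  //  F (C && B).
  branch 1 (add F !D):
    ○ open, literals {A=0, B=1, C=0, D=1}.
  branch 2 (add F (C && B)):
    F (C && B): β-rule — branch into F C  //  F B.
      branch 2.1 (add F C):
        ○ open, literals {A=0, B=1, C=0, D=1}.
      branch 2.2 (add F B):
        × closes — contains both B and !B.
1 branch closed, 2 open.
An open branch gives a countermodel: A=0, B=1, C=0, D=1 (unmentioned atoms arbitrary); the premises hold there but the conclusion fails.

No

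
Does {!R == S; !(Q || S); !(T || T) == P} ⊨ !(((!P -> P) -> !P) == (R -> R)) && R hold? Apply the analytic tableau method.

Initial set: {(!R == S); !(Q || S); (!(T || T) == P); !(!(((!P -> P) -> !P) == (R -> R)) && R)}.
!(Q || S): α-rule — add !Q, !S.
(!R == S): β-rule — branch into !R, S  //  !!R, !S.
  branch 1 (add !R, S):
    × closes — contains both S and !S.
  branch 2 (add !!R, !S):
    (!(T || T) == P): β-rule — branch into !(T || T), P  //  !!(T || T), !P.
      branch 2.1 (add !(T || T), P):
        !(T || T): α-rule — add !T, !T.
        !(!(((!P -> P) -> !P) == (R -> R)) && R): β-rule — branch into !!(((!P -> P) -> !P) == (R -> R))  //  !R.
          branch 2.1.1 (add !!(((!P -> P) -> !P) == (R -> R))):
            !!(((!P -> P) -> !P) == (R -> R)): β-rule — branch into ((!P -> P) -> !P), (R -> R)  //  !((!P -> P) -> !P), !(R -> R).
              branch 2.1.1.1 (add ((!P -> P) -> !P), (R -> R)):
                ((!P -> P) -> !P): β-rule — branch into !(!P -> P)  //  !P.
                  branch 2.1.1.1.1 (add !(!P -> P)):
                    !(!P -> P): α-rule — add !P, !P.
                    × closes — contains both P and !P.
                  branch 2.1.1.1.2 (add !P):
                    × closes — contains both P and !P.
              branch 2.1.1.2 (add !((!P -> P) -> !P), !(R -> R)):
                !((!P -> P) -> !P): α-rule — add (!P -> P), !!P.
                !(R -> R): α-rule — add R, !R.
                × closes — contains both R and !R.
          branch 2.1.2 (add !R):
            × closes — contains both R and !R.
      branch 2.2 (add !!(T || T), !P):
        !(!(((!P -> P) -> !P) == (R -> R)) && R): β-rule — branch into !!(((!P -> P) -> !P) == (R -> R))  //  !R.
          branch 2.2.1 (add !!(((!P -> P) -> !P) == (R -> R))):
            !!(T || T): β-rule — branch into T  //  T.
              branch 2.2.1.1 (add T):
                !!(((!P -> P) -> !P) == (R -> R)): β-rule — branch into ((!P -> P) -> !P), (R -> R)  //  !((!P -> P) -> !P), !(R -> R).
                  branch 2.2.1.1.1 (add ((!P -> P) -> !P), (R -> R)):
                    ((!P -> P) -> !P): β-rule — branch into !(!P -> P)  //  !P.
                      branch 2.2.1.1.1.1 (add !(!P -> P)):
                        !(!P -> P): α-rule — add !P, !P.
                        (R -> R): β-rule — branch into !R  //  R.
                          branch 2.2.1.1.1.1.1 (add !R):
                            × closes — contains both R and !R.
                          branch 2.2.1.1.1.1.2 (add R):
                            ○ open, literals {P=0, Q=0, R=1, S=0, T=1}.
                      branch 2.2.1.1.1.2 (add !P):
                        (R -> R): β-rule — branch into !R  //  R.
                          branch 2.2.1.1.1.2.1 (add !R):
                            × closes — contains both R and !R.
                          branch 2.2.1.1.1.2.2 (add R):
                            ○ open, literals {P=0, Q=0, R=1, S=0, T=1}.
                  branch 2.2.1.1.2 (add !((!P -> P) -> !P), !(R -> R)):
                    !((!P -> P) -> !P): α-rule — add (!P -> P), !!P.
                    × closes — contains both P and !P.
              branch 2.2.1.2 (add T):
                !!(((!P -> P) -> !P) == (R -> R)): β-rule — branch into ((!P -> P) -> !P), (R -> R)  //  !((!P -> P) -> !P), !(R -> R).
                  branch 2.2.1.2.1 (add ((!P -> P) -> !P), (R -> R)):
                    ((!P -> P) -> !P): β-rule — branch into !(!P -> P)  //  !P.
                      branch 2.2.1.2.1.1 (add !(!P -> P)):
                        !(!P -> P): α-rule — add !P, !P.
                        (R -> R): β-rule — branch into !R  //  R.
                          branch 2.2.1.2.1.1.1 (add !R):
                            × closes — contains both R and !R.
                          branch 2.2.1.2.1.1.2 (add R):
                            ○ open, literals {P=0, Q=0, R=1, S=0, T=1}.
                      branch 2.2.1.2.1.2 (add !P):
                        (R -> R): β-rule — branch into !R  //  R.
                          branch 2.2.1.2.1.2.1 (add !R):
                            × closes — contains both R and !R.
                          branch 2.2.1.2.1.2.2 (add R):
                            ○ open, literals {P=0, Q=0, R=1, S=0, T=1}.
                  branch 2.2.1.2.2 (add !((!P -> P) -> !P), !(R -> R)):
                    !((!P -> P) -> !P): α-rule — add (!P -> P), !!P.
                    × closes — contains both P and !P.
          branch 2.2.2 (add !R):
            × closes — contains both R and !R.
12 branches closed, 4 open.
An open branch gives a countermodel: P=0, Q=0, R=1, S=0, T=1 (unmentioned atoms arbitrary); the premises hold there but the conclusion fails.

No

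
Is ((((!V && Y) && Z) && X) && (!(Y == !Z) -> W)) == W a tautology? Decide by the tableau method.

Assume the negation and expand:
Initial set: {F (((((!V && Y) && Z) && X) && (!(Y == !Z) -> W)) == W)}.
F (((((!V && Y) && Z) && X) && (!(Y == !Z) -> W)) == W): β-rule — branch into T ((((!V && Y) && Z) && X) && (!(Y == !Z) -> W)), F W  //  F ((((!V && Y) && Z) && X) && (!(Y == !Z) -> W)), T W.
  branch 1 (add T ((((!V && Y) && Z) && X) && (!(Y == !Z) -> W)), F W):
    T ((((!V && Y) && Z) && X) && (!(Y == !Z) -> W)): α-rule — add T (((!V && Y) && Z) && X), T (!(Y == !Z) -> W).
    T (((!V && Y) && Z) && X): α-rule — add T ((!V && Y) && Z), T X.
    T ((!V && Y) && Z): α-rule — add T (!V && Y), T Z.
    T (!V && Y): α-rule — add T !V, T Y.
    T (!(Y == !Z) -> W): β-rule — branch into F !(Y == !Z)  //  T W.
      branch 1.1 (add F !(Y == !Z)):
        F !(Y == !Z): β-rule — branch into T Y, T !Z  //  F Y, F !Z.
          branch 1.1.1 (add T Y, T !Z):
            × closes — contains both Z and !Z.
          branch 1.1.2 (add F Y, F !Z):
            × closes — contains both Y and !Y.
      branch 1.2 (add T W):
        × closes — contains both W and !W.
  branch 2 (add F ((((!V && Y) && Z) && X) && (!(Y == !Z) -> W)), T W):
    F ((((!V && Y) && Z) && X) && (!(Y == !Z) -> W)): β-rule — branch into F (((!V && Y) && Z) && X)  //  F (!(Y == !Z) -> W).
      branch 2.1 (add F (((!V && Y) && Z) && X)):
        F (((!V && Y) && Z) && X): β-rule — branch into F ((!V && Y) && Z)  //  F X.
          branch 2.1.1 (add F ((!V && Y) && Z)):
            F ((!V && Y) && Z): β-rule — branch into F (!V && Y)  //  F Z.
              branch 2.1.1.1 (add F (!V && Y)):
                F (!V && Y): β-rule — branch into F !V  //  F Y.
                  branch 2.1.1.1.1 (add F !V):
                    ○ open, literals {V=true, W=true}.
                  branch 2.1.1.1.2 (add F Y):
                    ○ open, literals {W=true, Y=false}.
              branch 2.1.1.2 (add F Z):
                ○ open, literals {W=true, Z=false}.
          branch 2.1.2 (add F X):
            ○ open, literals {W=true, X=false}.
      branch 2.2 (add F (!(Y == !Z) -> W)):
        F (!(Y == !Z) -> W): α-rule — add T !(Y == !Z), F W.
        × closes — contains both W and !W.
4 branches closed, 4 open.
An open branch gives a countermodel: V=true, W=true (unmentioned atoms arbitrary); under it the original formula is false.

Not valid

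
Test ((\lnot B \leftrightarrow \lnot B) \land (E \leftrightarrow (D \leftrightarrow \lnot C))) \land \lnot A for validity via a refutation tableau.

Assume the negation and expand:
Initial set: {F (((\lnot B \leftrightarrow \lnot B) \land (E \leftrightarrow (D \leftrightarrow \lnot C))) \land \lnot A)}.
F (((\lnot B \leftrightarrow \lnot B) \land (E \leftrightarrow (D \leftrightarrow \lnot C))) \land \lnot A): β-rule — branch into F ((\lnot B \leftrightarrow \lnot B) \land (E \leftrightarrow (D \leftrightarrow \lnot C)))  //  F \lnot A.
  branch 1 (add F ((\lnot B \leftrightarrow \lnot B) \land (E \leftrightarrow (D \leftrightarrow \lnot C)))):
    F ((\lnot B \leftrightarrow \lnot B) \land (E \leftrightarrow (D \leftrightarrow \lnot C))): β-rule — branch into F (\lnot B \leftrightarrow \lnot B)  //  F (E \leftrightarrow (D \leftrightarrow \lnot C)).
      branch 1.1 (add F (\lnot B \leftrightarrow \lnot B)):
        F (\lnot B \leftrightarrow \lnot B): β-rule — branch into T \lnot B, F \lnot B  //  F \lnot B, T \lnot B.
          branch 1.1.1 (add T \lnot B, F \lnot B):
            × closes — contains both B and \lnot B.
          branch 1.1.2 (add F \lnot B, T \lnot B):
            × closes — contains both B and \lnot B.
      branch 1.2 (add F (E \leftrightarrow (D \leftrightarrow \lnot C))):
        F (E \leftrightarrow (D \leftrightarrow \lnot C)): β-rule — branch into T E, F (D \leftrightarrow \lnot C)  //  F E, T (D \leftrightarrow \lnot C).
          branch 1.2.1 (add T E, F (D \leftrightarrow \lnot C)):
            F (D \leftrightarrow \lnot C): β-rule — branch into T D, F \lnot C  //  F D, T \lnot C.
              branch 1.2.1.1 (add T D, F \lnot C):
                ○ open, literals {C=T, D=T, E=T}.
              branch 1.2.1.2 (add F D, T \lnot C):
                ○ open, literals {C=F, D=F, E=T}.
          branch 1.2.2 (add F E, T (D \leftrightarrow \lnot C)):
            T (D \leftrightarrow \lnot C): β-rule — branch into T D, T \lnot C  //  F D, F \lnot C.
              branch 1.2.2.1 (add T D, T \lnot C):
                ○ open, literals {C=F, D=T, E=F}.
              branch 1.2.2.2 (add F D, F \lnot C):
                ○ open, literals {C=T, D=F, E=F}.
  branch 2 (add F \lnot A):
    ○ open, literals {A=T}.
2 branches closed, 5 open.
An open branch gives a countermodel: C=T, D=T, E=T (unmentioned atoms arbitrary); under it the original formula is false.

Not valid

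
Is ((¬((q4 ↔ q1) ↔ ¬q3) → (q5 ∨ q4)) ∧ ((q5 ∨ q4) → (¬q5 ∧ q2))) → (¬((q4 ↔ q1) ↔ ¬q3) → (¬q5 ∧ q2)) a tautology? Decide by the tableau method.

Assume the negation and expand:
Initial set: {¬(((¬((q4 ↔ q1) ↔ ¬q3) → (q5 ∨ q4)) ∧ ((q5 ∨ q4) → (¬q5 ∧ q2))) → (¬((q4 ↔ q1) ↔ ¬q3) → (¬q5 ∧ q2)))}.
¬(((¬((q4 ↔ q1) ↔ ¬q3) → (q5 ∨ q4)) ∧ ((q5 ∨ q4) → (¬q5 ∧ q2))) → (¬((q4 ↔ q1) ↔ ¬q3) → (¬q5 ∧ q2))): α-rule — add ((¬((q4 ↔ q1) ↔ ¬q3) → (q5 ∨ q4)) ∧ ((q5 ∨ q4) → (¬q5 ∧ q2))), ¬(¬((q4 ↔ q1) ↔ ¬q3) → (¬q5 ∧ q2)).
((¬((q4 ↔ q1) ↔ ¬q3) → (q5 ∨ q4)) ∧ ((q5 ∨ q4) → (¬q5 ∧ q2))): α-rule — add (¬((q4 ↔ q1) ↔ ¬q3) → (q5 ∨ q4)), ((q5 ∨ q4) → (¬q5 ∧ q2)).
¬(¬((q4 ↔ q1) ↔ ¬q3) → (¬q5 ∧ q2)): α-rule — add ¬((q4 ↔ q1) ↔ ¬q3), ¬(¬q5 ∧ q2).
(¬((q4 ↔ q1) ↔ ¬q3) → (q5 ∨ q4)): β-rule — branch into ¬¬((q4 ↔ q1) ↔ ¬q3)  //  (q5 ∨ q4).
  branch 1 (add ¬¬((q4 ↔ q1) ↔ ¬q3)):
    ((q5 ∨ q4) → (¬q5 ∧ q2)): β-rule — branch into ¬(q5 ∨ q4)  //  (¬q5 ∧ q2).
      branch 1.1 (add ¬(q5 ∨ q4)):
        ¬(q5 ∨ q4): α-rule — add ¬q5, ¬q4.
        ¬((q4 ↔ q1) ↔ ¬q3): β-rule — branch into (q4 ↔ q1), ¬¬q3  //  ¬(q4 ↔ q1), ¬q3.
          branch 1.1.1 (add (q4 ↔ q1), ¬¬q3):
            ¬(¬q5 ∧ q2): β-rule — branch into ¬¬q5  //  ¬q2.
              branch 1.1.1.1 (add ¬¬q5):
                × closes — contains both q5 and ¬q5.
              branch 1.1.1.2 (add ¬q2):
                ¬¬((q4 ↔ q1) ↔ ¬q3): β-rule — branch into (q4 ↔ q1), ¬q3  //  ¬(q4 ↔ q1), ¬¬q3.
                  branch 1.1.1.2.1 (add (q4 ↔ q1), ¬q3):
                    × closes — contains both q3 and ¬q3.
                  branch 1.1.1.2.2 (add ¬(q4 ↔ q1), ¬¬q3):
                    (q4 ↔ q1): β-rule — branch into q4, q1  //  ¬q4, ¬q1.
                      branch 1.1.1.2.2.1 (add q4, q1):
                        × closes — contains both q4 and ¬q4.
                      branch 1.1.1.2.2.2 (add ¬q4, ¬q1):
                        ¬(q4 ↔ q1): β-rule — branch into q4, ¬q1  //  ¬q4, q1.
                          branch 1.1.1.2.2.2.1 (add q4, ¬q1):
                            × closes — contains both q4 and ¬q4.
                          branch 1.1.1.2.2.2.2 (add ¬q4, q1):
                            × closes — contains both q1 and ¬q1.
          branch 1.1.2 (add ¬(q4 ↔ q1), ¬q3):
            ¬(¬q5 ∧ q2): β-rule — branch into ¬¬q5  //  ¬q2.
              branch 1.1.2.1 (add ¬¬q5):
                × closes — contains both q5 and ¬q5.
              branch 1.1.2.2 (add ¬q2):
                ¬¬((q4 ↔ q1) ↔ ¬q3): β-rule — branch into (q4 ↔ q1), ¬q3  //  ¬(q4 ↔ q1), ¬¬q3.
                  branch 1.1.2.2.1 (add (q4 ↔ q1), ¬q3):
                    ¬(q4 ↔ q1): β-rule — branch into q4, ¬q1  //  ¬q4, q1.
                      branch 1.1.2.2.1.1 (add q4, ¬q1):
                        × closes — contains both q4 and ¬q4.
                      branch 1.1.2.2.1.2 (add ¬q4, q1):
                        (q4 ↔ q1): β-rule — branch into q4, q1  //  ¬q4, ¬q1.
                          branch 1.1.2.2.1.2.1 (add q4, q1):
                            × closes — contains both q4 and ¬q4.
                          branch 1.1.2.2.1.2.2 (add ¬q4, ¬q1):
                            × closes — contains both q1 and ¬q1.
                  branch 1.1.2.2.2 (add ¬(q4 ↔ q1), ¬¬q3):
                    × closes — contains both q3 and ¬q3.
      branch 1.2 (add (¬q5 ∧ q2)):
        (¬q5 ∧ q2): α-rule — add ¬q5, q2.
        ¬((q4 ↔ q1) ↔ ¬q3): β-rule — branch into (q4 ↔ q1), ¬¬q3  //  ¬(q4 ↔ q1), ¬q3.
          branch 1.2.1 (add (q4 ↔ q1), ¬¬q3):
            ¬(¬q5 ∧ q2): β-rule — branch into ¬¬q5  //  ¬q2.
              branch 1.2.1.1 (add ¬¬q5):
                × closes — contains both q5 and ¬q5.
              branch 1.2.1.2 (add ¬q2):
                × closes — contains both q2 and ¬q2.
          branch 1.2.2 (add ¬(q4 ↔ q1), ¬q3):
            ¬(¬q5 ∧ q2): β-rule — branch into ¬¬q5  //  ¬q2.
              branch 1.2.2.1 (add ¬¬q5):
                × closes — contains both q5 and ¬q5.
              branch 1.2.2.2 (add ¬q2):
                × closes — contains both q2 and ¬q2.
  branch 2 (add (q5 ∨ q4)):
    ((q5 ∨ q4) → (¬q5 ∧ q2)): β-rule — branch into ¬(q5 ∨ q4)  //  (¬q5 ∧ q2).
      branch 2.1 (add ¬(q5 ∨ q4)):
        ¬(q5 ∨ q4): α-rule — add ¬q5, ¬q4.
        ¬((q4 ↔ q1) ↔ ¬q3): β-rule — branch into (q4 ↔ q1), ¬¬q3  //  ¬(q4 ↔ q1), ¬q3.
          branch 2.1.1 (add (q4 ↔ q1), ¬¬q3):
            ¬(¬q5 ∧ q2): β-rule — branch into ¬¬q5  //  ¬q2.
              branch 2.1.1.1 (add ¬¬q5):
                × closes — contains both q5 and ¬q5.
              branch 2.1.1.2 (add ¬q2):
                (q5 ∨ q4): β-rule — branch into q5  //  q4.
                  branch 2.1.1.2.1 (add q5):
                    × closes — contains both q5 and ¬q5.
                  branch 2.1.1.2.2 (add q4):
                    × closes — contains both q4 and ¬q4.
          branch 2.1.2 (add ¬(q4 ↔ q1), ¬q3):
            ¬(¬q5 ∧ q2): β-rule — branch into ¬¬q5  //  ¬q2.
              branch 2.1.2.1 (add ¬¬q5):
                × closes — contains both q5 and ¬q5.
              branch 2.1.2.2 (add ¬q2):
                (q5 ∨ q4): β-rule — branch into q5  //  q4.
                  branch 2.1.2.2.1 (add q5):
                    × closes — contains both q5 and ¬q5.
                  branch 2.1.2.2.2 (add q4):
                    × closes — contains both q4 and ¬q4.
      branch 2.2 (add (¬q5 ∧ q2)):
        (¬q5 ∧ q2): α-rule — add ¬q5, q2.
        ¬((q4 ↔ q1) ↔ ¬q3): β-rule — branch into (q4 ↔ q1), ¬¬q3  //  ¬(q4 ↔ q1), ¬q3.
          branch 2.2.1 (add (q4 ↔ q1), ¬¬q3):
            ¬(¬q5 ∧ q2): β-rule — branch into ¬¬q5  //  ¬q2.
              branch 2.2.1.1 (add ¬¬q5):
                × closes — contains both q5 and ¬q5.
              branch 2.2.1.2 (add ¬q2):
                × closes — contains both q2 and ¬q2.
          branch 2.2.2 (add ¬(q4 ↔ q1), ¬q3):
            ¬(¬q5 ∧ q2): β-rule — branch into ¬¬q5  //  ¬q2.
              branch 2.2.2.1 (add ¬¬q5):
                × closes — contains both q5 and ¬q5.
              branch 2.2.2.2 (add ¬q2):
                × closes — contains both q2 and ¬q2.
All 24 branches close.
Every branch closed, so the negation is unsatisfiable and the formula is valid.

Valid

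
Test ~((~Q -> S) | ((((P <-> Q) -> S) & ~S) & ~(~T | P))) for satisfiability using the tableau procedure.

Satisfiable

Initial set: {~((~Q -> S) | ((((P <-> Q) -> S) & ~S) & ~(~T | P)))}.
~((~Q -> S) | ((((P <-> Q) -> S) & ~S) & ~(~T | P))): α-rule — add ~(~Q -> S), ~((((P <-> Q) -> S) & ~S) & ~(~T | P)).
~(~Q -> S): α-rule — add ~Q, ~S.
~((((P <-> Q) -> S) & ~S) & ~(~T | P)): β-rule — branch into ~(((P <-> Q) -> S) & ~S)  //  ~~(~T | P).
  branch 1 (add ~(((P <-> Q) -> S) & ~S)):
    ~(((P <-> Q) -> S) & ~S): β-rule — branch into ~((P <-> Q) -> S)  //  ~~S.
      branch 1.1 (add ~((P <-> Q) -> S)):
        ~((P <-> Q) -> S): α-rule — add (P <-> Q), ~S.
        (P <-> Q): β-rule — branch into P, Q  //  ~P, ~Q.
          branch 1.1.1 (add P, Q):
            × closes — contains both Q and ~Q.
          branch 1.1.2 (add ~P, ~Q):
            ○ open, literals {P=0, Q=0, S=0}.
      branch 1.2 (add ~~S):
        × closes — contains both S and ~S.
  branch 2 (add ~~(~T | P)):
    ~~(~T | P): β-rule — branch into ~T  //  P.
      branch 2.1 (add ~T):
        ○ open, literals {Q=0, S=0, T=0}.
      branch 2.2 (add P):
        ○ open, literals {P=1, Q=0, S=0}.
2 branches closed, 3 open.
An open branch gives a satisfying assignment: P=0, Q=0, S=0.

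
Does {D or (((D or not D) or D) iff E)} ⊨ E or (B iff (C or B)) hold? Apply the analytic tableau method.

No

Initial set: {(D or (((D or not D) or D) iff E)); not (E or (B iff (C or B)))}.
not (E or (B iff (C or B))): α-rule — add not E, not (B iff (C or B)).
(D or (((D or not D) or D) iff E)): β-rule — branch into D  //  (((D or not D) or D) iff E).
  branch 1 (add D):
    not (B iff (C or B)): β-rule — branch into B, not (C or B)  //  not B, (C or B).
      branch 1.1 (add B, not (C or B)):
        not (C or B): α-rule — add not C, not B.
        × closes — contains both B and not B.
      branch 1.2 (add not B, (C or B)):
        (C or B): β-rule — branch into C  //  B.
          branch 1.2.1 (add C):
            ○ open, literals {B=false, C=true, D=true, E=false}.
          branch 1.2.2 (add B):
            × closes — contains both B and not B.
  branch 2 (add (((D or not D) or D) iff E)):
    not (B iff (C or B)): β-rule — branch into B, not (C or B)  //  not B, (C or B).
      branch 2.1 (add B, not (C or B)):
        not (C or B): α-rule — add not C, not B.
        × closes — contains both B and not B.
      branch 2.2 (add not B, (C or B)):
        (((D or not D) or D) iff E): β-rule — branch into ((D or not D) or D), E  //  not ((D or not D) or D), not E.
          branch 2.2.1 (add ((D or not D) or D), E):
            × closes — contains both E and not E.
          branch 2.2.2 (add not ((D or not D) or D), not E):
            not ((D or not D) or D): α-rule — add not (D or not D), not D.
            not (D or not D): α-rule — add not D, not not D.
            × closes — contains both D and not D.
5 branches closed, 1 open.
An open branch gives a countermodel: B=false, C=true, D=true, E=false (unmentioned atoms arbitrary); the premises hold there but the conclusion fails.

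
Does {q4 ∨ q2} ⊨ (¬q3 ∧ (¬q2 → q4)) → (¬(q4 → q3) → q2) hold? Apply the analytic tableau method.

Initial set: {(q4 ∨ q2); ¬((¬q3 ∧ (¬q2 → q4)) → (¬(q4 → q3) → q2))}.
¬((¬q3 ∧ (¬q2 → q4)) → (¬(q4 → q3) → q2)): α-rule — add (¬q3 ∧ (¬q2 → q4)), ¬(¬(q4 → q3) → q2).
(¬q3 ∧ (¬q2 → q4)): α-rule — add ¬q3, (¬q2 → q4).
¬(¬(q4 → q3) → q2): α-rule — add ¬(q4 → q3), ¬q2.
¬(q4 → q3): α-rule — add q4, ¬q3.
(q4 ∨ q2): β-rule — branch into q4  //  q2.
  branch 1 (add q4):
    (¬q2 → q4): β-rule — branch into ¬¬q2  //  q4.
      branch 1.1 (add ¬¬q2):
        × closes — contains both q2 and ¬q2.
      branch 1.2 (add q4):
        ○ open, literals {q2=F, q3=F, q4=T}.
  branch 2 (add q2):
    × closes — contains both q2 and ¬q2.
2 branches closed, 1 open.
An open branch gives a countermodel: q2=F, q3=F, q4=T (unmentioned atoms arbitrary); the premises hold there but the conclusion fails.

No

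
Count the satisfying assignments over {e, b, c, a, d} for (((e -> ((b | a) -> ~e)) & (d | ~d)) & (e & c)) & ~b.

2

Initial set: {((((e -> ((b | a) -> ~e)) & (d | ~d)) & (e & c)) & ~b)}.
((((e -> ((b | a) -> ~e)) & (d | ~d)) & (e & c)) & ~b): α-rule — add (((e -> ((b | a) -> ~e)) & (d | ~d)) & (e & c)), ~b.
(((e -> ((b | a) -> ~e)) & (d | ~d)) & (e & c)): α-rule — add ((e -> ((b | a) -> ~e)) & (d | ~d)), (e & c).
((e -> ((b | a) -> ~e)) & (d | ~d)): α-rule — add (e -> ((b | a) -> ~e)), (d | ~d).
(e & c): α-rule — add e, c.
(e -> ((b | a) -> ~e)): β-rule — branch into ~e  //  ((b | a) -> ~e).
  branch 1 (add ~e):
    × closes — contains both e and ~e.
  branch 2 (add ((b | a) -> ~e)):
    (d | ~d): β-rule — branch into d  //  ~d.
      branch 2.1 (add d):
        ((b | a) -> ~e): β-rule — branch into ~(b | a)  //  ~e.
          branch 2.1.1 (add ~(b | a)):
            ~(b | a): α-rule — add ~b, ~a.
            ○ open, literals {a=false, b=false, c=true, d=true, e=true}.
          branch 2.1.2 (add ~e):
            × closes — contains both e and ~e.
      branch 2.2 (add ~d):
        ((b | a) -> ~e): β-rule — branch into ~(b | a)  //  ~e.
          branch 2.2.1 (add ~(b | a)):
            ~(b | a): α-rule — add ~b, ~a.
            ○ open, literals {a=false, b=false, c=true, d=false, e=true}.
          branch 2.2.2 (add ~e):
            × closes — contains both e and ~e.
3 branches closed, 2 open.
Each open branch fixes some atoms; the unmentioned ones are free. Counting distinct full assignments: branch {a=false, b=false, c=true, d=true, e=true} (none free) contributes 1 new; branch {a=false, b=false, c=true, d=false, e=true} (none free) contributes 1 new. Total: 2.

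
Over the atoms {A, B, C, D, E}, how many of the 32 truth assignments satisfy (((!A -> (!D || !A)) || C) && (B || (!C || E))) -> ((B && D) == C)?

20

Initial set: {T ((((!A -> (!D || !A)) || C) && (B || (!C || E))) -> ((B && D) == C))}.
T ((((!A -> (!D || !A)) || C) && (B || (!C || E))) -> ((B && D) == C)): β-rule — branch into F (((!A -> (!D || !A)) || C) && (B || (!C || E)))  //  T ((B && D) == C).
  branch 1 (add F (((!A -> (!D || !A)) || C) && (B || (!C || E)))):
    F (((!A -> (!D || !A)) || C) && (B || (!C || E))): β-rule — branch into F ((!A -> (!D || !A)) || C)  //  F (B || (!C || E)).
      branch 1.1 (add F ((!A -> (!D || !A)) || C)):
        F ((!A -> (!D || !A)) || C): α-rule — add F (!A -> (!D || !A)), F C.
        F (!A -> (!D || !A)): α-rule — add T !A, F (!D || !A).
        F (!D || !A): α-rule — add F !D, F !A.
        × closes — contains both A and !A.
      branch 1.2 (add F (B || (!C || E))):
        F (B || (!C || E)): α-rule — add F B, F (!C || E).
        F (!C || E): α-rule — add F !C, F E.
        ○ open, literals {B=0, C=1, E=0}.
  branch 2 (add T ((B && D) == C)):
    T ((B && D) == C): β-rule — branch into T (B && D), T C  //  F (B && D), F C.
      branch 2.1 (add T (B && D), T C):
        T (B && D): α-rule — add T B, T D.
        ○ open, literals {B=1, C=1, D=1}.
      branch 2.2 (add F (B && D), F C):
        F (B && D): β-rule — branch into F B  //  F D.
          branch 2.2.1 (add F B):
            ○ open, literals {B=0, C=0}.
          branch 2.2.2 (add F D):
            ○ open, literals {C=0, D=0}.
1 branch closed, 4 open.
Each open branch fixes some atoms; the unmentioned ones are free. Counting distinct full assignments: branch {B=0, C=1, E=0} (A, D) contributes 4 new; branch {B=1, C=1, D=1} (A, E) contributes 4 new; branch {B=0, C=0} (A, D, E) contributes 8 new; branch {C=0, D=0} (A, B, E) contributes 4 new. Total: 20.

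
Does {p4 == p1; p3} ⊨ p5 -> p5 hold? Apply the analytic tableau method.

Initial set: {(p4 == p1); p3; !(p5 -> p5)}.
!(p5 -> p5): α-rule — add p5, !p5.
× closes — contains both p5 and !p5.
All 1 branch closes.
Every branch closed, so the premises entail the conclusion.

Yes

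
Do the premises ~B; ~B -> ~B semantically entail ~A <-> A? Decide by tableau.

Initial set: {~B; (~B -> ~B); ~(~A <-> A)}.
(~B -> ~B): β-rule — branch into ~~B  //  ~B.
  branch 1 (add ~~B):
    × closes — contains both B and ~B.
  branch 2 (add ~B):
    ~(~A <-> A): β-rule — branch into ~A, ~A  //  ~~A, A.
      branch 2.1 (add ~A, ~A):
        ○ open, literals {A=0, B=0}.
      branch 2.2 (add ~~A, A):
        ○ open, literals {A=1, B=0}.
1 branch closed, 2 open.
An open branch gives a countermodel: A=0, B=0 (unmentioned atoms arbitrary); the premises hold there but the conclusion fails.

No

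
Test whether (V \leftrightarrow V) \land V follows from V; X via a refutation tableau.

Yes

Initial set: {V; X; \lnot ((V \leftrightarrow V) \land V)}.
\lnot ((V \leftrightarrow V) \land V): β-rule — branch into \lnot (V \leftrightarrow V)  //  \lnot V.
  branch 1 (add \lnot (V \leftrightarrow V)):
    \lnot (V \leftrightarrow V): β-rule — branch into V, \lnot V  //  \lnot V, V.
      branch 1.1 (add V, \lnot V):
        × closes — contains both V and \lnot V.
      branch 1.2 (add \lnot V, V):
        × closes — contains both V and \lnot V.
  branch 2 (add \lnot V):
    × closes — contains both V and \lnot V.
All 3 branches close.
Every branch closed, so the premises entail the conclusion.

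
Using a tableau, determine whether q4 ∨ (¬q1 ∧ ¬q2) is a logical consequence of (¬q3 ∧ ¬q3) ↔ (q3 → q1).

No

Initial set: {((¬q3 ∧ ¬q3) ↔ (q3 → q1)); ¬(q4 ∨ (¬q1 ∧ ¬q2))}.
¬(q4 ∨ (¬q1 ∧ ¬q2)): α-rule — add ¬q4, ¬(¬q1 ∧ ¬q2).
((¬q3 ∧ ¬q3) ↔ (q3 → q1)): β-rule — branch into (¬q3 ∧ ¬q3), (q3 → q1)  //  ¬(¬q3 ∧ ¬q3), ¬(q3 → q1).
  branch 1 (add (¬q3 ∧ ¬q3), (q3 → q1)):
    (¬q3 ∧ ¬q3): α-rule — add ¬q3, ¬q3.
    ¬(¬q1 ∧ ¬q2): β-rule — branch into ¬¬q1  //  ¬¬q2.
      branch 1.1 (add ¬¬q1):
        (q3 → q1): β-rule — branch into ¬q3  //  q1.
          branch 1.1.1 (add ¬q3):
            ○ open, literals {q1=1, q3=0, q4=0}.
          branch 1.1.2 (add q1):
            ○ open, literals {q1=1, q3=0, q4=0}.
      branch 1.2 (add ¬¬q2):
        (q3 → q1): β-rule — branch into ¬q3  //  q1.
          branch 1.2.1 (add ¬q3):
            ○ open, literals {q2=1, q3=0, q4=0}.
          branch 1.2.2 (add q1):
            ○ open, literals {q1=1, q2=1, q3=0, q4=0}.
  branch 2 (add ¬(¬q3 ∧ ¬q3), ¬(q3 → q1)):
    ¬(q3 → q1): α-rule — add q3, ¬q1.
    ¬(¬q1 ∧ ¬q2): β-rule — branch into ¬¬q1  //  ¬¬q2.
      branch 2.1 (add ¬¬q1):
        × closes — contains both q1 and ¬q1.
      branch 2.2 (add ¬¬q2):
        ¬(¬q3 ∧ ¬q3): β-rule — branch into ¬¬q3  //  ¬¬q3.
          branch 2.2.1 (add ¬¬q3):
            ○ open, literals {q1=0, q2=1, q3=1, q4=0}.
          branch 2.2.2 (add ¬¬q3):
            ○ open, literals {q1=0, q2=1, q3=1, q4=0}.
1 branch closed, 6 open.
An open branch gives a countermodel: q1=1, q3=0, q4=0 (unmentioned atoms arbitrary); the premises hold there but the conclusion fails.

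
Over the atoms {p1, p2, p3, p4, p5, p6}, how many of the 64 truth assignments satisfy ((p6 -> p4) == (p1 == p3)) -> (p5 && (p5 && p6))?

40

Initial set: {(((p6 -> p4) == (p1 == p3)) -> (p5 && (p5 && p6)))}.
(((p6 -> p4) == (p1 == p3)) -> (p5 && (p5 && p6))): β-rule — branch into !((p6 -> p4) == (p1 == p3))  //  (p5 && (p5 && p6)).
  branch 1 (add !((p6 -> p4) == (p1 == p3))):
    !((p6 -> p4) == (p1 == p3)): β-rule — branch into (p6 -> p4), !(p1 == p3)  //  !(p6 -> p4), (p1 == p3).
      branch 1.1 (add (p6 -> p4), !(p1 == p3)):
        (p6 -> p4): β-rule — branch into !p6  //  p4.
          branch 1.1.1 (add !p6):
            !(p1 == p3): β-rule — branch into p1, !p3  //  !p1, p3.
              branch 1.1.1.1 (add p1, !p3):
                ○ open, literals {p1=1, p3=0, p6=0}.
              branch 1.1.1.2 (add !p1, p3):
                ○ open, literals {p1=0, p3=1, p6=0}.
          branch 1.1.2 (add p4):
            !(p1 == p3): β-rule — branch into p1, !p3  //  !p1, p3.
              branch 1.1.2.1 (add p1, !p3):
                ○ open, literals {p1=1, p3=0, p4=1}.
              branch 1.1.2.2 (add !p1, p3):
                ○ open, literals {p1=0, p3=1, p4=1}.
      branch 1.2 (add !(p6 -> p4), (p1 == p3)):
        !(p6 -> p4): α-rule — add p6, !p4.
        (p1 == p3): β-rule — branch into p1, p3  //  !p1, !p3.
          branch 1.2.1 (add p1, p3):
            ○ open, literals {p1=1, p3=1, p4=0, p6=1}.
          branch 1.2.2 (add !p1, !p3):
            ○ open, literals {p1=0, p3=0, p4=0, p6=1}.
  branch 2 (add (p5 && (p5 && p6))):
    (p5 && (p5 && p6)): α-rule — add p5, (p5 && p6).
    (p5 && p6): α-rule — add p5, p6.
    ○ open, literals {p5=1, p6=1}.
0 branches closed, 7 open.
Each open branch fixes some atoms; the unmentioned ones are free. Counting distinct full assignments: branch {p1=1, p3=0, p6=0} (p2, p4, p5) contributes 8 new; branch {p1=0, p3=1, p6=0} (p2, p4, p5) contributes 8 new; branch {p1=1, p3=0, p4=1} (p2, p5, p6) contributes 4 new; branch {p1=0, p3=1, p4=1} (p2, p5, p6) contributes 4 new; branch {p1=1, p3=1, p4=0, p6=1} (p2, p5) contributes 4 new; branch {p1=0, p3=0, p4=0, p6=1} (p2, p5) contributes 4 new; branch {p5=1, p6=1} (p1, p2, p3, p4) contributes 8 new. Total: 40.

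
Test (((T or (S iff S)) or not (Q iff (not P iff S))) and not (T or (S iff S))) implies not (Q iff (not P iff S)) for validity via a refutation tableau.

Valid

Assume the negation and expand:
Initial set: {not ((((T or (S iff S)) or not (Q iff (not P iff S))) and not (T or (S iff S))) implies not (Q iff (not P iff S)))}.
not ((((T or (S iff S)) or not (Q iff (not P iff S))) and not (T or (S iff S))) implies not (Q iff (not P iff S))): α-rule — add (((T or (S iff S)) or not (Q iff (not P iff S))) and not (T or (S iff S))), not not (Q iff (not P iff S)).
(((T or (S iff S)) or not (Q iff (not P iff S))) and not (T or (S iff S))): α-rule — add ((T or (S iff S)) or not (Q iff (not P iff S))), not (T or (S iff S)).
not (T or (S iff S)): α-rule — add not T, not (S iff S).
not not (Q iff (not P iff S)): β-rule — branch into Q, (not P iff S)  //  not Q, not (not P iff S).
  branch 1 (add Q, (not P iff S)):
    ((T or (S iff S)) or not (Q iff (not P iff S))): β-rule — branch into (T or (S iff S))  //  not (Q iff (not P iff S)).
      branch 1.1 (add (T or (S iff S))):
        not (S iff S): β-rule — branch into S, not S  //  not S, S.
          branch 1.1.1 (add S, not S):
            × closes — contains both S and not S.
          branch 1.1.2 (add not S, S):
            × closes — contains both S and not S.
      branch 1.2 (add not (Q iff (not P iff S))):
        not (S iff S): β-rule — branch into S, not S  //  not S, S.
          branch 1.2.1 (add S, not S):
            × closes — contains both S and not S.
          branch 1.2.2 (add not S, S):
            × closes — contains both S and not S.
  branch 2 (add not Q, not (not P iff S)):
    ((T or (S iff S)) or not (Q iff (not P iff S))): β-rule — branch into (T or (S iff S))  //  not (Q iff (not P iff S)).
      branch 2.1 (add (T or (S iff S))):
        not (S iff S): β-rule — branch into S, not S  //  not S, S.
          branch 2.1.1 (add S, not S):
            × closes — contains both S and not S.
          branch 2.1.2 (add not S, S):
            × closes — contains both S and not S.
      branch 2.2 (add not (Q iff (not P iff S))):
        not (S iff S): β-rule — branch into S, not S  //  not S, S.
          branch 2.2.1 (add S, not S):
            × closes — contains both S and not S.
          branch 2.2.2 (add not S, S):
            × closes — contains both S and not S.
All 8 branches close.
Every branch closed, so the negation is unsatisfiable and the formula is valid.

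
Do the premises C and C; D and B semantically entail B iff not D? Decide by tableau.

No

Initial set: {(C and C); (D and B); not (B iff not D)}.
(C and C): α-rule — add C, C.
(D and B): α-rule — add D, B.
not (B iff not D): β-rule — branch into B, not not D  //  not B, not D.
  branch 1 (add B, not not D):
    ○ open, literals {B=true, C=true, D=true}.
  branch 2 (add not B, not D):
    × closes — contains both B and not B.
1 branch closed, 1 open.
An open branch gives a countermodel: B=true, C=true, D=true (unmentioned atoms arbitrary); the premises hold there but the conclusion fails.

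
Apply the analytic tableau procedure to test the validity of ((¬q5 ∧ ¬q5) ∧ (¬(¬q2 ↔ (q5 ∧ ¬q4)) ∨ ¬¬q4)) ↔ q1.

Not valid

Assume the negation and expand:
Initial set: {¬(((¬q5 ∧ ¬q5) ∧ (¬(¬q2 ↔ (q5 ∧ ¬q4)) ∨ ¬¬q4)) ↔ q1)}.
¬(((¬q5 ∧ ¬q5) ∧ (¬(¬q2 ↔ (q5 ∧ ¬q4)) ∨ ¬¬q4)) ↔ q1): β-rule — branch into ((¬q5 ∧ ¬q5) ∧ (¬(¬q2 ↔ (q5 ∧ ¬q4)) ∨ ¬¬q4)), ¬q1  //  ¬((¬q5 ∧ ¬q5) ∧ (¬(¬q2 ↔ (q5 ∧ ¬q4)) ∨ ¬¬q4)), q1.
  branch 1 (add ((¬q5 ∧ ¬q5) ∧ (¬(¬q2 ↔ (q5 ∧ ¬q4)) ∨ ¬¬q4)), ¬q1):
    ((¬q5 ∧ ¬q5) ∧ (¬(¬q2 ↔ (q5 ∧ ¬q4)) ∨ ¬¬q4)): α-rule — add (¬q5 ∧ ¬q5), (¬(¬q2 ↔ (q5 ∧ ¬q4)) ∨ ¬¬q4).
    (¬q5 ∧ ¬q5): α-rule — add ¬q5, ¬q5.
    (¬(¬q2 ↔ (q5 ∧ ¬q4)) ∨ ¬¬q4): β-rule — branch into ¬(¬q2 ↔ (q5 ∧ ¬q4))  //  ¬¬q4.
      branch 1.1 (add ¬(¬q2 ↔ (q5 ∧ ¬q4))):
        ¬(¬q2 ↔ (q5 ∧ ¬q4)): β-rule — branch into ¬q2, ¬(q5 ∧ ¬q4)  //  ¬¬q2, (q5 ∧ ¬q4).
          branch 1.1.1 (add ¬q2, ¬(q5 ∧ ¬q4)):
            ¬(q5 ∧ ¬q4): β-rule — branch into ¬q5  //  ¬¬q4.
              branch 1.1.1.1 (add ¬q5):
                ○ open, literals {q1=false, q2=false, q5=false}.
              branch 1.1.1.2 (add ¬¬q4):
                ○ open, literals {q1=false, q2=false, q4=true, q5=false}.
          branch 1.1.2 (add ¬¬q2, (q5 ∧ ¬q4)):
            (q5 ∧ ¬q4): α-rule — add q5, ¬q4.
            × closes — contains both q5 and ¬q5.
      branch 1.2 (add ¬¬q4):
        ¬¬q4: drop double negation, giving q4.
        ○ open, literals {q1=false, q4=true, q5=false}.
  branch 2 (add ¬((¬q5 ∧ ¬q5) ∧ (¬(¬q2 ↔ (q5 ∧ ¬q4)) ∨ ¬¬q4)), q1):
    ¬((¬q5 ∧ ¬q5) ∧ (¬(¬q2 ↔ (q5 ∧ ¬q4)) ∨ ¬¬q4)): β-rule — branch into ¬(¬q5 ∧ ¬q5)  //  ¬(¬(¬q2 ↔ (q5 ∧ ¬q4)) ∨ ¬¬q4).
      branch 2.1 (add ¬(¬q5 ∧ ¬q5)):
        ¬(¬q5 ∧ ¬q5): β-rule — branch into ¬¬q5  //  ¬¬q5.
          branch 2.1.1 (add ¬¬q5):
            ○ open, literals {q1=true, q5=true}.
          branch 2.1.2 (add ¬¬q5):
            ○ open, literals {q1=true, q5=true}.
      branch 2.2 (add ¬(¬(¬q2 ↔ (q5 ∧ ¬q4)) ∨ ¬¬q4)):
        ¬(¬(¬q2 ↔ (q5 ∧ ¬q4)) ∨ ¬¬q4): α-rule — add ¬¬(¬q2 ↔ (q5 ∧ ¬q4)), ¬¬¬q4.
        ¬¬¬q4: drop double negation, giving ¬q4.
        ¬¬(¬q2 ↔ (q5 ∧ ¬q4)): β-rule — branch into ¬q2, (q5 ∧ ¬q4)  //  ¬¬q2, ¬(q5 ∧ ¬q4).
          branch 2.2.1 (add ¬q2, (q5 ∧ ¬q4)):
            (q5 ∧ ¬q4): α-rule — add q5, ¬q4.
            ○ open, literals {q1=true, q2=false, q4=false, q5=true}.
          branch 2.2.2 (add ¬¬q2, ¬(q5 ∧ ¬q4)):
            ¬(q5 ∧ ¬q4): β-rule — branch into ¬q5  //  ¬¬q4.
              branch 2.2.2.1 (add ¬q5):
                ○ open, literals {q1=true, q2=true, q4=false, q5=false}.
              branch 2.2.2.2 (add ¬¬q4):
                × closes — contains both q4 and ¬q4.
2 branches closed, 7 open.
An open branch gives a countermodel: q1=false, q2=false, q5=false (unmentioned atoms arbitrary); under it the original formula is false.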